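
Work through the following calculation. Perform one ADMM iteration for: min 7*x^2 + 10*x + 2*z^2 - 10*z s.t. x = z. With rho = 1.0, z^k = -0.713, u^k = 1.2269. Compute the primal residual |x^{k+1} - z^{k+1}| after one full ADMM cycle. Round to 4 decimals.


ADMM iteration with rho = 1.0, z^k = -0.713, u^k = 1.2269
Step 1: x-update.
Minimize 7*x^2 + 10*x + (1.0/2)*(x + 0.713 + 1.2269)^2
FOC: (2*7 + 1.0)*x = -10 + 1.0*(-0.713 - 1.2269)
x^{k+1} = -0.796
Step 2: z-update.
Minimize 2*z^2 - 10*z + (1.0/2)*(-0.796 - z + 1.2269)^2
FOC: (2*2 + 1.0)*z = 10 + 1.0*(-0.796 + 1.2269)
z^{k+1} = 2.0862
Step 3: u-update.
u^{k+1} = 1.2269 - 0.796 - 2.0862 = -1.6553
Step 4: Primal residual = |-0.796 - 2.0862| = 2.8822


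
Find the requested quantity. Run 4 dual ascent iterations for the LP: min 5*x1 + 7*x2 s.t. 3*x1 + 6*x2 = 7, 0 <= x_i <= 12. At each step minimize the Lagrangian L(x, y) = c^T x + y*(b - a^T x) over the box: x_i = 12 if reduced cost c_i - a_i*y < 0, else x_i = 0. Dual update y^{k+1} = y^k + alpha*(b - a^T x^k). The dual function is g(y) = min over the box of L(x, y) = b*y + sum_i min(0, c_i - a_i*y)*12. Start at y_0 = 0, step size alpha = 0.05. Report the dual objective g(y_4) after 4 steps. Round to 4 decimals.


Dual ascent for LP: min 5*x1 + 7*x2, 3*x1 + 6*x2 = 7, 0 <= x_i <= 12
Step 1: y^k = 0.0, reduced costs: (5.0, 7.0)
  x^k = (0.0, 0.0), subgradient = b - a^T x = 7.0
  y^{k+1} = 0.0 + 0.05*7.0 = 0.35
Step 2: y^k = 0.35, reduced costs: (3.95, 4.9)
  x^k = (0.0, 0.0), subgradient = b - a^T x = 7.0
  y^{k+1} = 0.35 + 0.05*7.0 = 0.7
Step 3: y^k = 0.7, reduced costs: (2.9, 2.8)
  x^k = (0.0, 0.0), subgradient = b - a^T x = 7.0
  y^{k+1} = 0.7 + 0.05*7.0 = 1.05
Step 4: y^k = 1.05, reduced costs: (1.85, 0.7)
  x^k = (0.0, 0.0), subgradient = b - a^T x = 7.0
  y^{k+1} = 1.05 + 0.05*7.0 = 1.4
Dual objective at y_4 = 1.4: reduced costs (0.8, -1.4), box minimizer x = (0.0, 12.0)
g(y_4) = b*y + (c1 - a1*y)*x1 + (c2 - a2*y)*x2 = 7*1.4 + 0.8*0.0 + (-1.4)*12.0 = 9.8 + 0.0 - 16.8 = -7.0


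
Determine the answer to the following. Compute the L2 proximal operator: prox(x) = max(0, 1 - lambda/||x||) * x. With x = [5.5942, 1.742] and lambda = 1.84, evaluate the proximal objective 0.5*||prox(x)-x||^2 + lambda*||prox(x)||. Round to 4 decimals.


Step 1: Compute ||x||.
||x|| = 5.8591
Step 2: Compute scaling factor.
scale = max(0, 1 - 1.84/5.8591) = 0.686
Step 3: prox(x) = [3.8374, 1.1949]
||prox(x)|| = 4.0191
Step 4: Proximal objective.
0.5*||prox-x||^2 = 1.6928
lambda*||prox|| = 7.3951
Total = 9.088


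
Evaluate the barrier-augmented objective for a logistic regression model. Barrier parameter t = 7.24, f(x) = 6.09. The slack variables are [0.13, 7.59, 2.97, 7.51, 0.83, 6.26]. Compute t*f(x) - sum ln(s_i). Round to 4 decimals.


Step 1: Compute log-barrier.
ln values: [-2.0402, 2.0268, 1.0886, 2.0162, -0.1863, 1.8342]
phi = -(-2.0402 + 2.0268 + 1.0886 + 2.0162 - 0.1863 + 1.8342) = -4.7393
Step 2: Compute augmented objective.
t*f(x) = 7.24*6.09 = 44.0916
Total = 44.0916 - 4.7393 = 39.3523


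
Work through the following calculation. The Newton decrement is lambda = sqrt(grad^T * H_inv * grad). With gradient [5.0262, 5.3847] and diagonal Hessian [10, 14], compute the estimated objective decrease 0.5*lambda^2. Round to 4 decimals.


Step 1: H is diagonal, so H^(-1) * g = [0.5026, 0.3846].
Step 2: g^T H^(-1) g = sum_i g_i^2 / H_ii
  = (5.0262)^2/10 + (5.3847)^2/14
  = 2.5263 + 2.0711 = 4.5973
Step 3: Objective decrease = 0.5 * g^T H^(-1) g = 2.2987


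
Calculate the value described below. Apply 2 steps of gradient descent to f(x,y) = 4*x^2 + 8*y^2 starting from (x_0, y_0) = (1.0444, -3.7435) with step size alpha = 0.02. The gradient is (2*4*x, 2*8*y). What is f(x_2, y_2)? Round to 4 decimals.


Gradient descent on f(x,y) = 4*x^2 + 8*y^2.
Starting point: (1.0444, -3.7435), alpha = 0.02
Step 1: grad_x = 2*4*1.0444 = 8.3552, grad_y = 2*8*-3.7435 = -59.896
  x_1 = 1.0444 - 0.02*8.3552 = 0.8773
  y_1 = -3.7435 - 0.02*-59.896 = -2.5456
Step 2: grad_x = 2*4*0.8773 = 7.0184, grad_y = 2*8*-2.5456 = -40.7293
  x_2 = 0.8773 - 0.02*7.0184 = 0.7369
  y_2 = -2.5456 - 0.02*-40.7293 = -1.731
f(0.7369, -1.731) = 4*0.7369^2 + 8*(-1.731)^2 = 26.143


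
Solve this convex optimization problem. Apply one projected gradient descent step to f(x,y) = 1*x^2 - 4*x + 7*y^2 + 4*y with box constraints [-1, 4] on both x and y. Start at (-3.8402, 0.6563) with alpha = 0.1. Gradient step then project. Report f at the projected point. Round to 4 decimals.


Step 1: Compute gradient at (-3.8402, 0.6563).
grad_x = 2*1*-3.8402 - 4 = -11.6804
grad_y = 2*7*0.6563 + 4 = 13.1882
Step 2: Gradient step.
x_raw = -3.8402 - 0.1*-11.6804 = -2.6722
y_raw = 0.6563 - 0.1*13.1882 = -0.6625
Step 3: Project onto [-1, 4].
x_proj = clip(-2.6722) = -1.0
y_proj = clip(-0.6625) = -0.6625
Step 4: Evaluate f.
f(-1.0, -0.6625) = 5.4224


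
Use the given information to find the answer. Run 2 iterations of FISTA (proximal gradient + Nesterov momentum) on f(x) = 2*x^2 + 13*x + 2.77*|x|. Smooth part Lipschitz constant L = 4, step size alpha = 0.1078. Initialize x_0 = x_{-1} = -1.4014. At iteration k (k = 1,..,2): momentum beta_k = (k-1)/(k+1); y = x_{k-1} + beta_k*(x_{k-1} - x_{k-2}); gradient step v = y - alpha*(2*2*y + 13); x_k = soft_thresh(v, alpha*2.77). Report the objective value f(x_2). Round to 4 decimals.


FISTA on f(x) = 2*x^2 + 13*x + 2.77*|x|
L = 4, alpha = 0.1078
Iteration 1: beta = 0.0, y = -1.4014 + 0.0*(-1.4014 + 1.4014) = -1.4014
  grad(y) = 7.3944, v = y - alpha*grad = -2.1985
  prox(v) = soft_thresh(-2.1985, 0.2986) = -1.8999
Iteration 2: beta = 0.3333, y = -1.8999 + 0.3333*(-1.8999 + 1.4014) = -2.0661
  grad(y) = 4.7357, v = y - alpha*grad = -2.5766
  prox(v) = soft_thresh(-2.5766, 0.2986) = -2.278
f(x_2) = 2*(-2.278)^2 + 13*(-2.278) + 2.77*|-2.278| = -12.9254


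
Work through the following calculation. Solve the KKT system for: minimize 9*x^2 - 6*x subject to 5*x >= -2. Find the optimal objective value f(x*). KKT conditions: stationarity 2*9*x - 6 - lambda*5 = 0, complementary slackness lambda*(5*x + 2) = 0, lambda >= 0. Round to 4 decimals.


Step 1: Try lambda = 0 (constraint inactive).
Stationarity: 2*9*x - 6 = 0
x* = 6/(2*9) = 1/3 = 0.3333 (rounded; the exact value 1/3 is used below)
Check constraint: 5*0.3333 = 1.6665 >= -2 -- satisfied.
Step 2: Compute optimal value.
f(x*) = 9*(1/3)^2 - 6*(1/3) = -1.0


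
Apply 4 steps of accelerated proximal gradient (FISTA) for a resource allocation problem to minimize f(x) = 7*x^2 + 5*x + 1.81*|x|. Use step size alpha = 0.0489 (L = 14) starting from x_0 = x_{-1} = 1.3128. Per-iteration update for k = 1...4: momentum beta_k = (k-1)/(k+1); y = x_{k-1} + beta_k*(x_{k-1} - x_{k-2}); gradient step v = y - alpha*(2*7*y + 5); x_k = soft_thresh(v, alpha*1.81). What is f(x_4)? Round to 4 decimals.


FISTA on f(x) = 7*x^2 + 5*x + 1.81*|x|
L = 14, alpha = 0.0489
Iteration 1: beta = 0.0, y = 1.3128 + 0.0*(1.3128 - 1.3128) = 1.3128
  grad(y) = 23.3792, v = y - alpha*grad = 0.1696
  prox(v) = soft_thresh(0.1696, 0.0885) = 0.081
Iteration 2: beta = 0.3333, y = 0.081 + 0.3333*(0.081 - 1.3128) = -0.3295
  grad(y) = 0.3865, v = y - alpha*grad = -0.3484
  prox(v) = soft_thresh(-0.3484, 0.0885) = -0.2599
Iteration 3: beta = 0.5, y = -0.2599 + 0.5*(-0.2599 - 0.081) = -0.4304
  grad(y) = -1.0258, v = y - alpha*grad = -0.3803
  prox(v) = soft_thresh(-0.3803, 0.0885) = -0.2917
Iteration 4: beta = 0.6, y = -0.2917 + 0.6*(-0.2917 + 0.2599) = -0.3108
  grad(y) = 0.6483, v = y - alpha*grad = -0.3425
  prox(v) = soft_thresh(-0.3425, 0.0885) = -0.254
f(x_4) = 7*(-0.254)^2 + 5*(-0.254) + 1.81*|-0.254| = -0.3586


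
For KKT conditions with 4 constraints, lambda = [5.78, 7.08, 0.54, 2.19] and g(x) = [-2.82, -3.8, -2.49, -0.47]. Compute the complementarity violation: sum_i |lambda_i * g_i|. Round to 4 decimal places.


KKT complementary slackness check:
lambda_1 * g_1 = 5.78 * -2.82 = -16.2996
lambda_2 * g_2 = 7.08 * -3.8 = -26.904
lambda_3 * g_3 = 0.54 * -2.49 = -1.3446
lambda_4 * g_4 = 2.19 * -0.47 = -1.0293
Total violation = 16.2996 + 26.904 + 1.3446 + 1.0293 = 45.5775


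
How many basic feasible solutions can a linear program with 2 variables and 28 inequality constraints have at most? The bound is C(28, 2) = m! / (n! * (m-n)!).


Each vertex corresponds to some choice of n active constraints out of m, so the number of vertices is at most C(m, n) = m! / (n!(m-n)!).
m = 28, n = 2
Numerator: 28 * 27
Denominator: 2! = 2
C(28, 2) = 378


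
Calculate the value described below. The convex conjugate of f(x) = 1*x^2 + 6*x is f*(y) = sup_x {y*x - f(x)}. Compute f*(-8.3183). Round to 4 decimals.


f*(y) = sup_x {y*x - a*x^2 - b*x} = sup_x {(y-b)*x - a*x^2}
FOC: (y - b) - 2a*x = 0 => x* = (y - b)/(2a)
x* = (-8.3183 - 6)/(2*1) = -7.1592
f*(-8.3183) = (y-b)^2/(4a) = (-8.3183 - 6)^2/(4*1)
= 205.0137/4 = 51.2534


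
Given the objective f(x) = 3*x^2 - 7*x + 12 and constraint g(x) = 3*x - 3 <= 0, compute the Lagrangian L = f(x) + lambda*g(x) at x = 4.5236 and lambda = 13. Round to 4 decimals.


Step 1: Evaluate f(x).
f(4.5236) = 3*4.5236^2 - 7*4.5236 + 12 = 41.7237
Step 2: Evaluate g(x).
g(4.5236) = 3*4.5236 - 3 = 10.5708
Step 3: Compute Lagrangian.
L = 41.7237 + 13*10.5708 = 179.1441


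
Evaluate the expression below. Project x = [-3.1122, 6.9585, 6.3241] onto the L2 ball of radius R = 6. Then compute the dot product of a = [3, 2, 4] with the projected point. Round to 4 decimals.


Step 1: Compute ||x|| (intermediates to 6 decimals).
||x|| = sqrt((-3.1122)^2 + 6.9585^2 + 6.3241^2) = 9.904582
Step 2: Project.
Since ||x|| > R, scale = R/||x|| = 6/9.904582 = 0.60578, proj(x) = scale * x
proj(x) = [-1.885309, 4.21532, 3.831013]
Step 3: Dot product.
a^T * proj(x) = 3*(-1.885309) + 2*4.21532 + 4*3.831013 = 18.0988


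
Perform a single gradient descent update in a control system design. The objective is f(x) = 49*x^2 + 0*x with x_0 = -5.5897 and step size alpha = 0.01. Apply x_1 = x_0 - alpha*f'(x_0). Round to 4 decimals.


We compute the gradient at x_0 and apply the update.
f'(x) = 98*x + 0
f'(-5.5897) = 98*-5.5897 + 0 = -547.7906
x_1 = -5.5897 - 0.01*-547.7906 = -0.1118


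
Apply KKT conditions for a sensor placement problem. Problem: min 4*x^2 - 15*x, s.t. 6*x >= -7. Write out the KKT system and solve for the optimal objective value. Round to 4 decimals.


Step 1: Try lambda = 0 (constraint inactive).
Stationarity: 2*4*x - 15 = 0
x* = 15/(2*4) = 1.875
Check constraint: 6*1.875 = 11.25 >= -7 -- satisfied.
Step 2: Compute optimal value.
f(x*) = 4*1.875^2 - 15*1.875 = -14.0625


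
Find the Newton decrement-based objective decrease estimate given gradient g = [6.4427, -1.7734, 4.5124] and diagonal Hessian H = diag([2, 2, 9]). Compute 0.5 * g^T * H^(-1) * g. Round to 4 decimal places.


Step 1: H is diagonal, so H^(-1) * g = [3.2214, -0.8867, 0.5014].
Step 2: g^T H^(-1) g = sum_i g_i^2 / H_ii
  = (6.4427)^2/2 + (-1.7734)^2/2 + (4.5124)^2/9
  = 20.7542 + 1.5725 + 2.2624 = 24.5891
Step 3: Objective decrease = 0.5 * g^T H^(-1) g = 12.2945


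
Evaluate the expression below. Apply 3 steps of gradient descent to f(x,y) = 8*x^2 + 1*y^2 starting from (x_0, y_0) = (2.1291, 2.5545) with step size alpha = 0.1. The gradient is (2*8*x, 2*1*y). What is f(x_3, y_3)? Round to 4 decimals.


Gradient descent on f(x,y) = 8*x^2 + 1*y^2.
Starting point: (2.1291, 2.5545), alpha = 0.1
Step 1: grad_x = 2*8*2.1291 = 34.0656, grad_y = 2*1*2.5545 = 5.109
  x_1 = 2.1291 - 0.1*34.0656 = -1.2775
  y_1 = 2.5545 - 0.1*5.109 = 2.0436
Step 2: grad_x = 2*8*-1.2775 = -20.4394, grad_y = 2*1*2.0436 = 4.0872
  x_2 = -1.2775 - 0.1*-20.4394 = 0.7665
  y_2 = 2.0436 - 0.1*4.0872 = 1.6349
Step 3: grad_x = 2*8*0.7665 = 12.2636, grad_y = 2*1*1.6349 = 3.2698
  x_3 = 0.7665 - 0.1*12.2636 = -0.4599
  y_3 = 1.6349 - 0.1*3.2698 = 1.3079
f(-0.4599, 1.3079) = 8*(-0.4599)^2 + 1*1.3079^2 = 3.4026


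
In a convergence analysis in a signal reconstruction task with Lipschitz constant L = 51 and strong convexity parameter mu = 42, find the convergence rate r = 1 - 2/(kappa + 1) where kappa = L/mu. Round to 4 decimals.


Step 1: Compute the condition number.
kappa = L/mu = 51/42 = 1.2143
Step 2: Compute the convergence rate.
r = 1 - 2/(kappa + 1) = 1 - 2*mu/(L + mu) = (L - mu)/(L + mu) = 9/93 = 0.0968


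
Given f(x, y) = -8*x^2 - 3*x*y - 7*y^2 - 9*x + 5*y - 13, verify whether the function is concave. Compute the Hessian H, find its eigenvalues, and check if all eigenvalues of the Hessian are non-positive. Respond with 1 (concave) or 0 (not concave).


The Hessian of f(x,y) = -8*x^2 - 3*x*y - 7*y^2 - 9*x + 5*y - 13 is:
H = [[-16, -3], [-3, -14]]
Trace = -16 - 14 = -30
Determinant = -16*-14 - (-3)^2 = 215
Discriminant = (-30)^2 - 4*215 = 40.0
Eigenvalues: lambda_1 = -18.1623, lambda_2 = -11.8377
The function is concave.

1


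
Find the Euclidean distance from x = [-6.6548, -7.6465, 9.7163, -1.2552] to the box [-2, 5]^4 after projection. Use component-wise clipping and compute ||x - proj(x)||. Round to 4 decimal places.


Project each component onto [-2, 5].
clip(-6.6548) = -2.0, clip(-7.6465) = -2.0, clip(9.7163) = 5.0, clip(-1.2552) = -1.2552
Projection = [-2.0, -2.0, 5.0, -1.2552]
Squared diffs: [21.6672, 31.883, 22.2435, 0.0]
Distance = sqrt(75.7937) = 8.706


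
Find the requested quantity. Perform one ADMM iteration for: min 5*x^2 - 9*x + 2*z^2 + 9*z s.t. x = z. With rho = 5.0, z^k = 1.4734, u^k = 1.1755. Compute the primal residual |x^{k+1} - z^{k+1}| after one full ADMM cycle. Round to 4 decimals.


ADMM iteration with rho = 5.0, z^k = 1.4734, u^k = 1.1755
Step 1: x-update.
Minimize 5*x^2 - 9*x + (5.0/2)*(x - 1.4734 + 1.1755)^2
FOC: (2*5 + 5.0)*x = 9 + 5.0*(1.4734 - 1.1755)
x^{k+1} = 0.6993
Step 2: z-update.
Minimize 2*z^2 + 9*z + (5.0/2)*(0.6993 - z + 1.1755)^2
FOC: (2*2 + 5.0)*z = -9 + 5.0*(0.6993 + 1.1755)
z^{k+1} = 0.0416
Step 3: u-update.
u^{k+1} = 1.1755 + 0.6993 - 0.0416 = 1.8332
Step 4: Primal residual = |0.6993 - 0.0416| = 0.6577


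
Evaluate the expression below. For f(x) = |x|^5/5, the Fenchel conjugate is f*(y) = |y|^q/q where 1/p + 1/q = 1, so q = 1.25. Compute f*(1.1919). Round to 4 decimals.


The conjugate exponent q satisfies 1/p + 1/q = 1.
p = 5, so q = 5/(5 - 1) = 1.25
|y|^q = 1.1919^1.25 = 1.2454
f*(1.1919) = 1.2454 / 1.25 = 0.9963


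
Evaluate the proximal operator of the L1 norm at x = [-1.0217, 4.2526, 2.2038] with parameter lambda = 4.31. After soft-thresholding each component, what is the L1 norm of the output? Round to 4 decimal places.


Soft-thresholding with lambda = 4.31:
prox(-1.0217) = sign(-1.0217)*max(|-1.0217| - 4.31, 0) = 0.0
prox(4.2526) = sign(4.2526)*max(|4.2526| - 4.31, 0) = 0.0
prox(2.2038) = sign(2.2038)*max(|2.2038| - 4.31, 0) = 0.0
prox(x) = [0.0, 0.0, 0.0]
||prox(x)||_1 = 0.0 + 0.0 + 0.0 = 0.0


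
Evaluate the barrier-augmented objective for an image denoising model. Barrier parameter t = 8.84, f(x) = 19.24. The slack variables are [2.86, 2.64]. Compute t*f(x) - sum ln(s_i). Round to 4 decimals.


Step 1: Compute log-barrier.
ln values: [1.0508, 0.9708]
phi = -(1.0508 + 0.9708) = -2.0216
Step 2: Compute augmented objective.
t*f(x) = 8.84*19.24 = 170.0816
Total = 170.0816 - 2.0216 = 168.06


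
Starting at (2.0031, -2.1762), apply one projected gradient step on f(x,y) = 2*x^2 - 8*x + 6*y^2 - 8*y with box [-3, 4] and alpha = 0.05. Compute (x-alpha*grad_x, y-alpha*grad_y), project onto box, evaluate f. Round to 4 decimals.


Step 1: Compute gradient at (2.0031, -2.1762).
grad_x = 2*2*2.0031 - 8 = 0.0124
grad_y = 2*6*-2.1762 - 8 = -34.1144
Step 2: Gradient step.
x_raw = 2.0031 - 0.05*0.0124 = 2.0025
y_raw = -2.1762 - 0.05*-34.1144 = -0.4705
Step 3: Project onto [-3, 4].
x_proj = clip(2.0025) = 2.0025
y_proj = clip(-0.4705) = -0.4705
Step 4: Evaluate f.
f(2.0025, -0.4705) = -2.908


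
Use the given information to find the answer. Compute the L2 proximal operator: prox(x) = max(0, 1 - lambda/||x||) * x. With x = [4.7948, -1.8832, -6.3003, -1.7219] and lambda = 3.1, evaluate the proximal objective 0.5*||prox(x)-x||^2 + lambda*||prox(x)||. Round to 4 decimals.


Step 1: Compute ||x||.
||x|| = 8.3184
Step 2: Compute scaling factor.
scale = max(0, 1 - 3.1/8.3184) = 0.6273
Step 3: prox(x) = [3.0079, -1.1814, -3.9524, -1.0802]
||prox(x)|| = 5.2184
Step 4: Proximal objective.
0.5*||prox-x||^2 = 4.805
lambda*||prox|| = 16.177
Total = 20.9819


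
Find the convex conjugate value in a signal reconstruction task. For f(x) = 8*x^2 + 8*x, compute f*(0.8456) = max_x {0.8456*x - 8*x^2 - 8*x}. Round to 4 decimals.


f*(y) = sup_x {y*x - a*x^2 - b*x} = sup_x {(y-b)*x - a*x^2}
FOC: (y - b) - 2a*x = 0 => x* = (y - b)/(2a)
x* = (0.8456 - 8)/(2*8) = -0.4472
f*(0.8456) = (y-b)^2/(4a) = (0.8456 - 8)^2/(4*8)
= 51.1854/32 = 1.5995


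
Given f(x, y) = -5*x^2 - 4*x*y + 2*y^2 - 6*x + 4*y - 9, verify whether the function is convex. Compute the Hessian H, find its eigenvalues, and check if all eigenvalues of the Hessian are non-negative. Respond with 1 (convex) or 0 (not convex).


The Hessian of f(x,y) = -5*x^2 - 4*x*y + 2*y^2 - 6*x + 4*y - 9 is:
H = [[-10, -4], [-4, 4]]
Trace = -10 + 4 = -6
Determinant = -10*4 - (-4)^2 = -56
Discriminant = (-6)^2 - 4*-56 = 260.0
Eigenvalues: lambda_1 = -11.0623, lambda_2 = 5.0623
The function is not convex.

0


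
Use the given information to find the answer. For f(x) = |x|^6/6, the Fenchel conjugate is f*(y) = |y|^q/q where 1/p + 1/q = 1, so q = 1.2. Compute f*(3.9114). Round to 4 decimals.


The conjugate exponent q satisfies 1/p + 1/q = 1.
p = 6, so q = 6/(6 - 1) = 1.2
|y|^q = 3.9114^1.2 = 5.1381
f*(3.9114) = 5.1381 / 1.2 = 4.2817


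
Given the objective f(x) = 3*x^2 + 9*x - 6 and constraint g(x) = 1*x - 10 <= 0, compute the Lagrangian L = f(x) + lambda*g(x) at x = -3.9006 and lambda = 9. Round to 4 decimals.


Step 1: Evaluate f(x).
f(-3.9006) = 3*(-3.9006)^2 + 9*(-3.9006) - 6 = 4.5386
Step 2: Evaluate g(x).
g(-3.9006) = 1*-3.9006 - 10 = -13.9006
Step 3: Compute Lagrangian.
L = 4.5386 + 9*-13.9006 = -120.5668


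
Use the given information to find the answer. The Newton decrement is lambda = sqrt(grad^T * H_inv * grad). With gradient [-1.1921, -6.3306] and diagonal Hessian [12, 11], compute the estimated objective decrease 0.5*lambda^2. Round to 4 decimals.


Step 1: H is diagonal, so H^(-1) * g = [-0.0993, -0.5755].
Step 2: g^T H^(-1) g = sum_i g_i^2 / H_ii
  = (-1.1921)^2/12 + (-6.3306)^2/11
  = 0.1184 + 3.6433 = 3.7617
Step 3: Objective decrease = 0.5 * g^T H^(-1) g = 1.8809


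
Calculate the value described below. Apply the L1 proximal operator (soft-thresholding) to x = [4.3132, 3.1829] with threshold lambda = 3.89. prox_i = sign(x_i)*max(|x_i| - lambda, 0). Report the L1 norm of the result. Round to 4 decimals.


Soft-thresholding with lambda = 3.89:
prox(4.3132) = sign(4.3132)*max(|4.3132| - 3.89, 0) = 0.4232
prox(3.1829) = sign(3.1829)*max(|3.1829| - 3.89, 0) = 0.0
prox(x) = [0.4232, 0.0]
||prox(x)||_1 = 0.4232 + 0.0 = 0.4232


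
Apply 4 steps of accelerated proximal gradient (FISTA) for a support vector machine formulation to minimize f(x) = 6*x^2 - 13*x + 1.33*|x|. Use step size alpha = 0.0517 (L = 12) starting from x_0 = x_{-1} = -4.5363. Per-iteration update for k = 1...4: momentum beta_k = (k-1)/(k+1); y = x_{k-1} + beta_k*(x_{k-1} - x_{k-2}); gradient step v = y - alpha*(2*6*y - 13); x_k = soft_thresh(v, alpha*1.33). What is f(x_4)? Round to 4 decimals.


FISTA on f(x) = 6*x^2 - 13*x + 1.33*|x|
L = 12, alpha = 0.0517
Iteration 1: beta = 0.0, y = -4.5363 + 0.0*(-4.5363 + 4.5363) = -4.5363
  grad(y) = -67.4356, v = y - alpha*grad = -1.0499
  prox(v) = soft_thresh(-1.0499, 0.0688) = -0.9811
Iteration 2: beta = 0.3333, y = -0.9811 + 0.3333*(-0.9811 + 4.5363) = 0.2039
  grad(y) = -10.5527, v = y - alpha*grad = 0.7495
  prox(v) = soft_thresh(0.7495, 0.0688) = 0.6808
Iteration 3: beta = 0.5, y = 0.6808 + 0.5*(0.6808 + 0.9811) = 1.5117
  grad(y) = 5.1403, v = y - alpha*grad = 1.2459
  prox(v) = soft_thresh(1.2459, 0.0688) = 1.1772
Iteration 4: beta = 0.6, y = 1.1772 + 0.6*(1.1772 - 0.6808) = 1.475
  grad(y) = 4.7004, v = y - alpha*grad = 1.232
  prox(v) = soft_thresh(1.232, 0.0688) = 1.1633
f(x_4) = 6*1.1633^2 - 13*1.1633 + 1.33*|1.1633| = -5.4562


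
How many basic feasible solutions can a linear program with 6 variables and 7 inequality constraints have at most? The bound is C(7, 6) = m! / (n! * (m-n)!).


Each vertex corresponds to some choice of n active constraints out of m, so the number of vertices is at most C(m, n) = m! / (n!(m-n)!).
m = 7, n = 6
Numerator: 7 * 6 * 5 * 4 * 3 * 2
Denominator: 6! = 720
C(7, 6) = 7


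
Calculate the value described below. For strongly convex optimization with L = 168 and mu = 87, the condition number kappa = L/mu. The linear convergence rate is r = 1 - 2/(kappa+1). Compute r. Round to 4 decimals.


Step 1: Compute the condition number.
kappa = L/mu = 168/87 = 1.931
Step 2: Compute the convergence rate.
r = 1 - 2/(kappa + 1) = 1 - 2*mu/(L + mu) = (L - mu)/(L + mu) = 81/255 = 0.3176


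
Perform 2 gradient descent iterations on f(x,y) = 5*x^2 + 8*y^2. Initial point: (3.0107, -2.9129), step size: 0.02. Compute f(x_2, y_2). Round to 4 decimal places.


Gradient descent on f(x,y) = 5*x^2 + 8*y^2.
Starting point: (3.0107, -2.9129), alpha = 0.02
Step 1: grad_x = 2*5*3.0107 = 30.107, grad_y = 2*8*-2.9129 = -46.6064
  x_1 = 3.0107 - 0.02*30.107 = 2.4086
  y_1 = -2.9129 - 0.02*-46.6064 = -1.9808
Step 2: grad_x = 2*5*2.4086 = 24.0856, grad_y = 2*8*-1.9808 = -31.6924
  x_2 = 2.4086 - 0.02*24.0856 = 1.9268
  y_2 = -1.9808 - 0.02*-31.6924 = -1.3469
f(1.9268, -1.3469) = 5*1.9268^2 + 8*(-1.3469)^2 = 33.0774


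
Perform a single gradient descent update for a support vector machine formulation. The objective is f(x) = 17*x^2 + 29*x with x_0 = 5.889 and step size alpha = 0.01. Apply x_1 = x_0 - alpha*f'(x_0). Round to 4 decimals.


We compute the gradient at x_0 and apply the update.
f'(x) = 34*x + 29
f'(5.889) = 34*5.889 + 29 = 229.226
x_1 = 5.889 - 0.01*229.226 = 3.5967


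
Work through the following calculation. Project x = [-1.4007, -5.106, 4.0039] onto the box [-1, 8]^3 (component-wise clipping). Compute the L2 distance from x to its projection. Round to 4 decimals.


Project each component onto [-1, 8].
clip(-1.4007) = -1.0, clip(-5.106) = -1.0, clip(4.0039) = 4.0039
Projection = [-1.0, -1.0, 4.0039]
Squared diffs: [0.1606, 16.8592, 0.0]
Distance = sqrt(17.0198) = 4.1255


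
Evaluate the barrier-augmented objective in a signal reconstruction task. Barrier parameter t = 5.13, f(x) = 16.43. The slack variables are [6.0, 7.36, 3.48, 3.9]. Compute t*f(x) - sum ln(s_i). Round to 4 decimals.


Step 1: Compute log-barrier.
ln values: [1.7918, 1.9961, 1.247, 1.361]
phi = -(1.7918 + 1.9961 + 1.247 + 1.361) = -6.3958
Step 2: Compute augmented objective.
t*f(x) = 5.13*16.43 = 84.2859
Total = 84.2859 - 6.3958 = 77.8901


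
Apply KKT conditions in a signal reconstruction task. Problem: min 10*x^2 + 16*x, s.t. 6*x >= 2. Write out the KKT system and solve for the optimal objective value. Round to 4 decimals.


Step 1: Try lambda = 0 (constraint inactive).
x_unc = -16/(2*10) = -0.8
Check: 6*-0.8 = -4.8 < 2 -- violated!
Step 2: Constraint must be active: 6*x = 2
x* = 2/6 = 1/3 = 0.3333 (rounded; the exact value 1/3 is used below)
lambda = (2*10*(1/3) + 16)/6 = 3.7778
Step 3: Compute optimal value.
f(x*) = 10*(1/3)^2 + 16*(1/3) = 6.4444


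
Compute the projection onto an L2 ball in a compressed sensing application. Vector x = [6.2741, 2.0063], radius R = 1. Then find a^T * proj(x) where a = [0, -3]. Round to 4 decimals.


Step 1: Compute ||x|| (intermediates to 6 decimals).
||x|| = sqrt(6.2741^2 + 2.0063^2) = 6.587076
Step 2: Project.
Since ||x|| > R, scale = R/||x|| = 1/6.587076 = 0.151812, proj(x) = scale * x
proj(x) = [0.952484, 0.30458]
Step 3: Dot product.
a^T * proj(x) = 0*0.952484 - 3*0.30458 = -0.9137


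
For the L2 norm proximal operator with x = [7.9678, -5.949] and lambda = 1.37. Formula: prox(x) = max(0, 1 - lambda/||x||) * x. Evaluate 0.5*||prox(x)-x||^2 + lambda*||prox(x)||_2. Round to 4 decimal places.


Step 1: Compute ||x||.
||x|| = 9.9437
Step 2: Compute scaling factor.
scale = max(0, 1 - 1.37/9.9437) = 0.8622
Step 3: prox(x) = [6.87, -5.1294]
||prox(x)|| = 8.5737
Step 4: Proximal objective.
0.5*||prox-x||^2 = 0.9385
lambda*||prox|| = 11.746
Total = 12.6844


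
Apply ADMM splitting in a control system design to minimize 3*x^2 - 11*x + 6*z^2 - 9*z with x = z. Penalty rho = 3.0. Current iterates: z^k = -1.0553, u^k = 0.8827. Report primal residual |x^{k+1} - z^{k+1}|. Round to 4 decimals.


ADMM iteration with rho = 3.0, z^k = -1.0553, u^k = 0.8827
Step 1: x-update.
Minimize 3*x^2 - 11*x + (3.0/2)*(x + 1.0553 + 0.8827)^2
FOC: (2*3 + 3.0)*x = 11 + 3.0*(-1.0553 - 0.8827)
x^{k+1} = 0.5762
Step 2: z-update.
Minimize 6*z^2 - 9*z + (3.0/2)*(0.5762 - z + 0.8827)^2
FOC: (2*6 + 3.0)*z = 9 + 3.0*(0.5762 + 0.8827)
z^{k+1} = 0.8918
Step 3: u-update.
u^{k+1} = 0.8827 + 0.5762 - 0.8918 = 0.5671
Step 4: Primal residual = |0.5762 - 0.8918| = 0.3156


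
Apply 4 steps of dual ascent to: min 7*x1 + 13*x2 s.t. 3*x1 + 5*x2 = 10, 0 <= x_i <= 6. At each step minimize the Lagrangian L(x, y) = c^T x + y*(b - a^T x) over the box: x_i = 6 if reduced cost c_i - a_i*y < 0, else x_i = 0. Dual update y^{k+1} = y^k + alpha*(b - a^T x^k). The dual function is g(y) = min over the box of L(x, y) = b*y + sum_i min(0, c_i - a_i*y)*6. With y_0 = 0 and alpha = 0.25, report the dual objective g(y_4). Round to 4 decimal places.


Dual ascent for LP: min 7*x1 + 13*x2, 3*x1 + 5*x2 = 10, 0 <= x_i <= 6
Step 1: y^k = 0.0, reduced costs: (7.0, 13.0)
  x^k = (0.0, 0.0), subgradient = b - a^T x = 10.0
  y^{k+1} = 0.0 + 0.25*10.0 = 2.5
Step 2: y^k = 2.5, reduced costs: (-0.5, 0.5)
  x^k = (6.0, 0.0), subgradient = b - a^T x = -8.0
  y^{k+1} = 2.5 + 0.25*-8.0 = 0.5
Step 3: y^k = 0.5, reduced costs: (5.5, 10.5)
  x^k = (0.0, 0.0), subgradient = b - a^T x = 10.0
  y^{k+1} = 0.5 + 0.25*10.0 = 3.0
Step 4: y^k = 3.0, reduced costs: (-2.0, -2.0)
  x^k = (6.0, 6.0), subgradient = b - a^T x = -38.0
  y^{k+1} = 3.0 + 0.25*-38.0 = -6.5
Dual objective at y_4 = -6.5: reduced costs (26.5, 45.5), box minimizer x = (0.0, 0.0)
g(y_4) = b*y + (c1 - a1*y)*x1 + (c2 - a2*y)*x2 = 10*(-6.5) + 26.5*0.0 + 45.5*0.0 = -65.0 + 0.0 + 0.0 = -65.0


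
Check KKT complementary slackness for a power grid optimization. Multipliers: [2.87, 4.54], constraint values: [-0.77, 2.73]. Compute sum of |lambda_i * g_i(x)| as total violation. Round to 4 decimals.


KKT complementary slackness check:
lambda_1 * g_1 = 2.87 * -0.77 = -2.2099
lambda_2 * g_2 = 4.54 * 2.73 = 12.3942
Total violation = 2.2099 + 12.3942 = 14.6041


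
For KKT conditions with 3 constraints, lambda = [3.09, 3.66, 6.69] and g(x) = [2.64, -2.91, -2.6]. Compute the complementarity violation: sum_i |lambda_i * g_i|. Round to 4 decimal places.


KKT complementary slackness check:
lambda_1 * g_1 = 3.09 * 2.64 = 8.1576
lambda_2 * g_2 = 3.66 * -2.91 = -10.6506
lambda_3 * g_3 = 6.69 * -2.6 = -17.394
Total violation = 8.1576 + 10.6506 + 17.394 = 36.2022


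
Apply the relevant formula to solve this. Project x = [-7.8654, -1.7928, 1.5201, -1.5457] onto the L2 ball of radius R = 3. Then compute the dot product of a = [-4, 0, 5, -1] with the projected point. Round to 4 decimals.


Step 1: Compute ||x|| (intermediates to 6 decimals).
||x|| = sqrt((-7.8654)^2 + (-1.7928)^2 + 1.5201^2 + (-1.5457)^2) = 8.353355
Step 2: Project.
Since ||x|| > R, scale = R/||x|| = 3/8.353355 = 0.359137, proj(x) = scale * x
proj(x) = [-2.824756, -0.643861, 0.545924, -0.555118]
Step 3: Dot product.
a^T * proj(x) = -4*(-2.824756) + 0*(-0.643861) + 5*0.545924 - 1*(-0.555118) = 14.5838


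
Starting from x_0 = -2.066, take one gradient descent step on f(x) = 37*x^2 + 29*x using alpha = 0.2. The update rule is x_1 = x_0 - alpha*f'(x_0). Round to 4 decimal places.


We compute the gradient at x_0 and apply the update.
f'(x) = 74*x + 29
f'(-2.066) = 74*-2.066 + 29 = -123.884
x_1 = -2.066 - 0.2*-123.884 = 22.7108


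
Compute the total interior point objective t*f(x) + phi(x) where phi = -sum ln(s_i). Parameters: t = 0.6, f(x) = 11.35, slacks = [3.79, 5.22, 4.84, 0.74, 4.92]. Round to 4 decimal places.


Step 1: Compute log-barrier.
ln values: [1.3324, 1.6525, 1.5769, -0.3011, 1.5933]
phi = -(1.3324 + 1.6525 + 1.5769 - 0.3011 + 1.5933) = -5.854
Step 2: Compute augmented objective.
t*f(x) = 0.6*11.35 = 6.81
Total = 6.81 - 5.854 = 0.956


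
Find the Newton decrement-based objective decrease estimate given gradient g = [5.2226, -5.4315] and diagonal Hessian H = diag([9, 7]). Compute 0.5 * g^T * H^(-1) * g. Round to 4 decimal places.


Step 1: H is diagonal, so H^(-1) * g = [0.5803, -0.7759].
Step 2: g^T H^(-1) g = sum_i g_i^2 / H_ii
  = (5.2226)^2/9 + (-5.4315)^2/7
  = 3.0306 + 4.2145 = 7.2451
Step 3: Objective decrease = 0.5 * g^T H^(-1) g = 3.6225


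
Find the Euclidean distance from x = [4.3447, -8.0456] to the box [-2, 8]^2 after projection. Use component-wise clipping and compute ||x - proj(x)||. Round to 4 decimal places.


Project each component onto [-2, 8].
clip(4.3447) = 4.3447, clip(-8.0456) = -2.0
Projection = [4.3447, -2.0]
Squared diffs: [0.0, 36.5493]
Distance = sqrt(36.5493) = 6.0456


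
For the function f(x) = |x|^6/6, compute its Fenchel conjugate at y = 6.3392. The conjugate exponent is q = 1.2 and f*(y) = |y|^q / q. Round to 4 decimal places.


The conjugate exponent q satisfies 1/p + 1/q = 1.
p = 6, so q = 6/(6 - 1) = 1.2
|y|^q = 6.3392^1.2 = 9.1715
f*(6.3392) = 9.1715 / 1.2 = 7.6429


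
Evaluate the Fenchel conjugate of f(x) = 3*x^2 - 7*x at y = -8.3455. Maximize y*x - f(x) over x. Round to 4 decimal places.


f*(y) = sup_x {y*x - a*x^2 - b*x} = sup_x {(y-b)*x - a*x^2}
FOC: (y - b) - 2a*x = 0 => x* = (y - b)/(2a)
x* = (-8.3455 + 7)/(2*3) = -0.2243
f*(-8.3455) = (y-b)^2/(4a) = (-8.3455 + 7)^2/(4*3)
= 1.8104/12 = 0.1509


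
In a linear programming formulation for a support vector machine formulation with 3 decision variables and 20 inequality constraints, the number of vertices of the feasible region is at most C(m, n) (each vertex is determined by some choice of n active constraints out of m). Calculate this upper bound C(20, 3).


Each vertex corresponds to some choice of n active constraints out of m, so the number of vertices is at most C(m, n) = m! / (n!(m-n)!).
m = 20, n = 3
Numerator: 20 * 19 * 18
Denominator: 3! = 6
C(20, 3) = 1140


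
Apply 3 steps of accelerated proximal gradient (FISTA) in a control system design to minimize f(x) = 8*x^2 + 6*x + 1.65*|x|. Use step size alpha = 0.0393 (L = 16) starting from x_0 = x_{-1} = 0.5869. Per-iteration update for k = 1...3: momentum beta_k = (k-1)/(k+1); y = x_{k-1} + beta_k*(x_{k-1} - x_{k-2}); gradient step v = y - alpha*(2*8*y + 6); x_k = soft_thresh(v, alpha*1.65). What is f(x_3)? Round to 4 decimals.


FISTA on f(x) = 8*x^2 + 6*x + 1.65*|x|
L = 16, alpha = 0.0393
Iteration 1: beta = 0.0, y = 0.5869 + 0.0*(0.5869 - 0.5869) = 0.5869
  grad(y) = 15.3904, v = y - alpha*grad = -0.0179
  prox(v) = soft_thresh(-0.0179, 0.0648) = 0.0
Iteration 2: beta = 0.3333, y = 0.0 + 0.3333*(0.0 - 0.5869) = -0.1956
  grad(y) = 2.8699, v = y - alpha*grad = -0.3084
  prox(v) = soft_thresh(-0.3084, 0.0648) = -0.2436
Iteration 3: beta = 0.5, y = -0.2436 + 0.5*(-0.2436 - 0.0) = -0.3654
  grad(y) = 0.1542, v = y - alpha*grad = -0.3714
  prox(v) = soft_thresh(-0.3714, 0.0648) = -0.3066
f(x_3) = 8*(-0.3066)^2 + 6*(-0.3066) + 1.65*|-0.3066| = -0.5817


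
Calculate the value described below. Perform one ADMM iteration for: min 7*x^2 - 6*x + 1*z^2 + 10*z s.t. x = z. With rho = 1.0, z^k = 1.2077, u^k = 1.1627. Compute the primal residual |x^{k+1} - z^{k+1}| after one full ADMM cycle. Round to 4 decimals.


ADMM iteration with rho = 1.0, z^k = 1.2077, u^k = 1.1627
Step 1: x-update.
Minimize 7*x^2 - 6*x + (1.0/2)*(x - 1.2077 + 1.1627)^2
FOC: (2*7 + 1.0)*x = 6 + 1.0*(1.2077 - 1.1627)
x^{k+1} = 0.403
Step 2: z-update.
Minimize 1*z^2 + 10*z + (1.0/2)*(0.403 - z + 1.1627)^2
FOC: (2*1 + 1.0)*z = -10 + 1.0*(0.403 + 1.1627)
z^{k+1} = -2.8114
Step 3: u-update.
u^{k+1} = 1.1627 + 0.403 + 2.8114 = 4.3771
Step 4: Primal residual = |0.403 + 2.8114| = 3.2144


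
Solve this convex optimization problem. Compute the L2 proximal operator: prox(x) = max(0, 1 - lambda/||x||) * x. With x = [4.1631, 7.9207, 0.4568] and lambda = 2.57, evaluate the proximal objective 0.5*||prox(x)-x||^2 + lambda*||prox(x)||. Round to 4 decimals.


Step 1: Compute ||x||.
||x|| = 8.9598
Step 2: Compute scaling factor.
scale = max(0, 1 - 2.57/8.9598) = 0.7132
Step 3: prox(x) = [2.969, 5.6487, 0.3258]
||prox(x)|| = 6.3898
Step 4: Proximal objective.
0.5*||prox-x||^2 = 3.3025
lambda*||prox|| = 16.4218
Total = 19.7242


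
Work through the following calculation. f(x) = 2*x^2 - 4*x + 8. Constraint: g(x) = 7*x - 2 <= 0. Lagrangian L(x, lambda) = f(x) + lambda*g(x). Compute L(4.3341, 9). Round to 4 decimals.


Step 1: Evaluate f(x).
f(4.3341) = 2*4.3341^2 - 4*4.3341 + 8 = 28.2324
Step 2: Evaluate g(x).
g(4.3341) = 7*4.3341 - 2 = 28.3387
Step 3: Compute Lagrangian.
L = 28.2324 + 9*28.3387 = 283.2807


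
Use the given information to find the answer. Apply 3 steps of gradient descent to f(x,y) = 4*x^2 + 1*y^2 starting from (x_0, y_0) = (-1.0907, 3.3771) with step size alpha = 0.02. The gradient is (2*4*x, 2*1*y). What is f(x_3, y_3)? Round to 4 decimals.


Gradient descent on f(x,y) = 4*x^2 + 1*y^2.
Starting point: (-1.0907, 3.3771), alpha = 0.02
Step 1: grad_x = 2*4*-1.0907 = -8.7256, grad_y = 2*1*3.3771 = 6.7542
  x_1 = -1.0907 - 0.02*-8.7256 = -0.9162
  y_1 = 3.3771 - 0.02*6.7542 = 3.242
Step 2: grad_x = 2*4*-0.9162 = -7.3295, grad_y = 2*1*3.242 = 6.484
  x_2 = -0.9162 - 0.02*-7.3295 = -0.7696
  y_2 = 3.242 - 0.02*6.484 = 3.1123
Step 3: grad_x = 2*4*-0.7696 = -6.1568, grad_y = 2*1*3.1123 = 6.2247
  x_3 = -0.7696 - 0.02*-6.1568 = -0.6465
  y_3 = 3.1123 - 0.02*6.2247 = 2.9878
f(-0.6465, 2.9878) = 4*(-0.6465)^2 + 1*2.9878^2 = 10.5989


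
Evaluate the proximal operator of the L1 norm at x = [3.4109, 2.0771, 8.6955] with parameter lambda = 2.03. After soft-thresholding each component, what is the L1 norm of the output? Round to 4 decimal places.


Soft-thresholding with lambda = 2.03:
prox(3.4109) = sign(3.4109)*max(|3.4109| - 2.03, 0) = 1.3809
prox(2.0771) = sign(2.0771)*max(|2.0771| - 2.03, 0) = 0.0471
prox(8.6955) = sign(8.6955)*max(|8.6955| - 2.03, 0) = 6.6655
prox(x) = [1.3809, 0.0471, 6.6655]
||prox(x)||_1 = 1.3809 + 0.0471 + 6.6655 = 8.0935


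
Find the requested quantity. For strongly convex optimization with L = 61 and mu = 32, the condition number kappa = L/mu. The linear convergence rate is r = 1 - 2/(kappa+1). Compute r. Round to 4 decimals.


Step 1: Compute the condition number.
kappa = L/mu = 61/32 = 1.9063
Step 2: Compute the convergence rate.
r = 1 - 2/(kappa + 1) = 1 - 2*mu/(L + mu) = (L - mu)/(L + mu) = 29/93 = 0.3118


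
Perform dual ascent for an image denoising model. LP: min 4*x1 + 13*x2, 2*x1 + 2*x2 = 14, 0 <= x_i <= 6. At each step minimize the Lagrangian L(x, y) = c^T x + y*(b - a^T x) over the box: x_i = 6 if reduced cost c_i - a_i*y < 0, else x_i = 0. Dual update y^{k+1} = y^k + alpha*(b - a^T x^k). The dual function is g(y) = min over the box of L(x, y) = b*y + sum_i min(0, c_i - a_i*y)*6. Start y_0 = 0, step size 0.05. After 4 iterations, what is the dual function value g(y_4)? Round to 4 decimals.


Dual ascent for LP: min 4*x1 + 13*x2, 2*x1 + 2*x2 = 14, 0 <= x_i <= 6
Step 1: y^k = 0.0, reduced costs: (4.0, 13.0)
  x^k = (0.0, 0.0), subgradient = b - a^T x = 14.0
  y^{k+1} = 0.0 + 0.05*14.0 = 0.7
Step 2: y^k = 0.7, reduced costs: (2.6, 11.6)
  x^k = (0.0, 0.0), subgradient = b - a^T x = 14.0
  y^{k+1} = 0.7 + 0.05*14.0 = 1.4
Step 3: y^k = 1.4, reduced costs: (1.2, 10.2)
  x^k = (0.0, 0.0), subgradient = b - a^T x = 14.0
  y^{k+1} = 1.4 + 0.05*14.0 = 2.1
Step 4: y^k = 2.1, reduced costs: (-0.2, 8.8)
  x^k = (6.0, 0.0), subgradient = b - a^T x = 2.0
  y^{k+1} = 2.1 + 0.05*2.0 = 2.2
Dual objective at y_4 = 2.2: reduced costs (-0.4, 8.6), box minimizer x = (6.0, 0.0)
g(y_4) = b*y + (c1 - a1*y)*x1 + (c2 - a2*y)*x2 = 14*2.2 + (-0.4)*6.0 + 8.6*0.0 = 30.8 - 2.4 + 0.0 = 28.4


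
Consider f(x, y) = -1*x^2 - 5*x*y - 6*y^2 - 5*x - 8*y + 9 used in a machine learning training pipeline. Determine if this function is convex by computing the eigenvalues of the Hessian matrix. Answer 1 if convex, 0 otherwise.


The Hessian of f(x,y) = -1*x^2 - 5*x*y - 6*y^2 - 5*x - 8*y + 9 is:
H = [[-2, -5], [-5, -12]]
Trace = -2 - 12 = -14
Determinant = -2*-12 - (-5)^2 = -1
Discriminant = (-14)^2 - 4*-1 = 200.0
Eigenvalues: lambda_1 = -14.0711, lambda_2 = 0.0711
The function is not convex.

0


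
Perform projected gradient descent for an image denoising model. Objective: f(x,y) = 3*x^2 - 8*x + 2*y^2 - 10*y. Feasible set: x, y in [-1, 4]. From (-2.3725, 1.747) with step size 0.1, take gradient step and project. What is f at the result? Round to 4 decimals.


Step 1: Compute gradient at (-2.3725, 1.747).
grad_x = 2*3*-2.3725 - 8 = -22.235
grad_y = 2*2*1.747 - 10 = -3.012
Step 2: Gradient step.
x_raw = -2.3725 - 0.1*-22.235 = -0.149
y_raw = 1.747 - 0.1*-3.012 = 2.0482
Step 3: Project onto [-1, 4].
x_proj = clip(-0.149) = -0.149
y_proj = clip(2.0482) = 2.0482
Step 4: Evaluate f.
f(-0.149, 2.0482) = -10.8332


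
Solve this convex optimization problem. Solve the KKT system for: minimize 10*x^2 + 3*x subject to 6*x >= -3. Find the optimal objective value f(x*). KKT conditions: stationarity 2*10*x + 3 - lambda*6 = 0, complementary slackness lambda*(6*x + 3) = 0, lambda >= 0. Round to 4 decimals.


Step 1: Try lambda = 0 (constraint inactive).
Stationarity: 2*10*x + 3 = 0
x* = -3/(2*10) = -0.15
Check constraint: 6*-0.15 = -0.9 >= -3 -- satisfied.
Step 2: Compute optimal value.
f(x*) = 10*(-0.15)^2 + 3*(-0.15) = -0.225


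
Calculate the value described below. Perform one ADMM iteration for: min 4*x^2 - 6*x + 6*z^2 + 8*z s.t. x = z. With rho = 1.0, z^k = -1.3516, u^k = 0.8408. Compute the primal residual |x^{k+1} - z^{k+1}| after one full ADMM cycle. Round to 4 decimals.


ADMM iteration with rho = 1.0, z^k = -1.3516, u^k = 0.8408
Step 1: x-update.
Minimize 4*x^2 - 6*x + (1.0/2)*(x + 1.3516 + 0.8408)^2
FOC: (2*4 + 1.0)*x = 6 + 1.0*(-1.3516 - 0.8408)
x^{k+1} = 0.4231
Step 2: z-update.
Minimize 6*z^2 + 8*z + (1.0/2)*(0.4231 - z + 0.8408)^2
FOC: (2*6 + 1.0)*z = -8 + 1.0*(0.4231 + 0.8408)
z^{k+1} = -0.5182
Step 3: u-update.
u^{k+1} = 0.8408 + 0.4231 + 0.5182 = 1.782
Step 4: Primal residual = |0.4231 + 0.5182| = 0.9412


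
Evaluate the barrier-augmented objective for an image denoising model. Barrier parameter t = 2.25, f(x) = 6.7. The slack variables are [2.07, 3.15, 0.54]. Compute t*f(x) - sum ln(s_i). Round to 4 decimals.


Step 1: Compute log-barrier.
ln values: [0.7275, 1.1474, -0.6162]
phi = -(0.7275 + 1.1474 - 0.6162) = -1.2588
Step 2: Compute augmented objective.
t*f(x) = 2.25*6.7 = 15.075
Total = 15.075 - 1.2588 = 13.8162


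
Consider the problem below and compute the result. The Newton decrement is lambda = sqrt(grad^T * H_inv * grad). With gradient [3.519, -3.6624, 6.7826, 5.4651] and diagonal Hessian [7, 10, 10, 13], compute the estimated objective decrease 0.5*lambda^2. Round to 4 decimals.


Step 1: H is diagonal, so H^(-1) * g = [0.5027, -0.3662, 0.6783, 0.4204].
Step 2: g^T H^(-1) g = sum_i g_i^2 / H_ii
  = (3.519)^2/7 + (-3.6624)^2/10 + (6.7826)^2/10 + (5.4651)^2/13
  = 1.7691 + 1.3413 + 4.6004 + 2.2975 = 10.0082
Step 3: Objective decrease = 0.5 * g^T H^(-1) g = 5.0041


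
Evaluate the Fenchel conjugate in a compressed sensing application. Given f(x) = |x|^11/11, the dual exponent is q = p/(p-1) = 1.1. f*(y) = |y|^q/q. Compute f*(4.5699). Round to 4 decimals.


The conjugate exponent q satisfies 1/p + 1/q = 1.
p = 11, so q = 11/(11 - 1) = 1.1
|y|^q = 4.5699^1.1 = 5.3198
f*(4.5699) = 5.3198 / 1.1 = 4.8362


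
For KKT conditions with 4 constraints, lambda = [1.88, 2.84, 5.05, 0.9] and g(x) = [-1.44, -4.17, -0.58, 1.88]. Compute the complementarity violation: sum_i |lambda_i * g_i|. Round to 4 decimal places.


KKT complementary slackness check:
lambda_1 * g_1 = 1.88 * -1.44 = -2.7072
lambda_2 * g_2 = 2.84 * -4.17 = -11.8428
lambda_3 * g_3 = 5.05 * -0.58 = -2.929
lambda_4 * g_4 = 0.9 * 1.88 = 1.692
Total violation = 2.7072 + 11.8428 + 2.929 + 1.692 = 19.171
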